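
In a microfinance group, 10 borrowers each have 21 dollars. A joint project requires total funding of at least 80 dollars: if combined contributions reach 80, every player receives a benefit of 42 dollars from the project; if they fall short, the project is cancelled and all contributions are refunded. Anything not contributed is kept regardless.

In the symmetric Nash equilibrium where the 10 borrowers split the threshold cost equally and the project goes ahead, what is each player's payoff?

55 dollars

Equal share of the threshold: 80/10 = 8.
At this profile no one gains by cutting their contribution: any cut drops the total below 80, the project is cancelled, contributions are refunded, and the deviator ends with 21, which is less than 21 − 8 + 42 = 55. Contributing more than 8 just wastes the excess. So contributing exactly 8 is a best response.
Each player's payoff: 21 − 8 + 42 = 55.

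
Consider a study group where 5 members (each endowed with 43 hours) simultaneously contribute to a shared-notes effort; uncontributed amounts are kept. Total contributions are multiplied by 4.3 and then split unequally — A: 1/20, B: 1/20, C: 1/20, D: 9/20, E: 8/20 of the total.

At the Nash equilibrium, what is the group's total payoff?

A player with share s gets back 4.3·s per unit contributed, so full contribution is dominant for anyone with s > 1/4.3 = 0.2326 and zero contribution is dominant for anyone below.
The shares above 0.2326 belong to D and E, contributing 43 each; the remaining 3 contribute 0. Total contributed: 86.
The shared-notes effort pays out 4.3 × 86 = 369.80 in total (split across the unequal shares, but the aggregate is all that matters for the group sum).
The 3 free-riders keep 43 each, adding 129. Group total = 129 + 369.80 = 498.80.

498.80 hours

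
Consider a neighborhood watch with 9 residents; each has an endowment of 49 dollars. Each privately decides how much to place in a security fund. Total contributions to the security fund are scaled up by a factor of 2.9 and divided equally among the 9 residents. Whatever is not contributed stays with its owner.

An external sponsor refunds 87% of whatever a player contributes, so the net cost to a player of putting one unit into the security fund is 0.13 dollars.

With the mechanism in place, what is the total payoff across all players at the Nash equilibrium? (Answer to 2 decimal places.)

1662.57 dollars

With the mechanism, a contributed unit returns (2.9/9) / 0.13 = 2.4786 per unit of net cost to the contributor — now above 1 — so contributing fully is weakly dominant for every player.
At the Nash equilibrium everyone contributes 49. Group total payoff = 9 × (49 × 0.87 + 2.9 × 49) = 1662.57.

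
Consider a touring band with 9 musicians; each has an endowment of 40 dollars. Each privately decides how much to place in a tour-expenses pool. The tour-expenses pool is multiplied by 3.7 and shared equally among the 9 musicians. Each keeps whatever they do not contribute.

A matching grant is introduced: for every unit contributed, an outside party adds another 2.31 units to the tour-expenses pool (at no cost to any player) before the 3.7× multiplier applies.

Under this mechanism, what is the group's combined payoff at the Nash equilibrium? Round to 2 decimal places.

4408.92 dollars

Under the mechanism each unit contributed yields 3.7 × 3.31 / 9 = 1.3608 back to its contributor per unit of net cost, which exceeds 1, making full contribution the dominant choice for everyone.
So the Nash equilibrium is full contribution by all 9; the group earns 3.7 × 3.31 × 360 = 4408.92.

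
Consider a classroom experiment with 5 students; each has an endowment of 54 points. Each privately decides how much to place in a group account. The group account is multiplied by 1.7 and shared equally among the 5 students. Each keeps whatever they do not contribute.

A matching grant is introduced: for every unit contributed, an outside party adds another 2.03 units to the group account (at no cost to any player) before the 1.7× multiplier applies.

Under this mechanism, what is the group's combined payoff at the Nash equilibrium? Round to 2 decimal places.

With the mechanism, a contributed unit returns 1.7 × 3.03 / 5 = 1.0302 per unit of net cost to the contributor — now above 1 — so contributing fully is weakly dominant for every player.
So the Nash equilibrium is full contribution by all 5; the group earns 1.7 × 3.03 × 270 = 1390.77.

1390.77 points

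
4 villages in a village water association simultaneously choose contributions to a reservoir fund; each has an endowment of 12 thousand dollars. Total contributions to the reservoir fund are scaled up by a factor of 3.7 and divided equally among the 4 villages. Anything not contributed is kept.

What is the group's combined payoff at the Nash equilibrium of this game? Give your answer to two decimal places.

Each contributed unit returns 3.7/4 = 0.9250 to its contributor — below 1 — so contributing 0 is dominant for every player. At the Nash equilibrium everyone keeps their 12, and the group total is 4 × 12 = 48.

48.00 thousand dollars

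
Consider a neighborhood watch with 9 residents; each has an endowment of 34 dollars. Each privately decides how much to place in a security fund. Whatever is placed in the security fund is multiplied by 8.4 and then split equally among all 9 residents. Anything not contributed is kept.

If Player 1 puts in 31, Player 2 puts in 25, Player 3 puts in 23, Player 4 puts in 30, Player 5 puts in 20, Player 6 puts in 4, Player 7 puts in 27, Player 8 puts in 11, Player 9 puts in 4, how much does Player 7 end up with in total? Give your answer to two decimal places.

170.33 dollars

Total contributed: 31 + 25 + 23 + 30 + 20 + 4 + 27 + 11 + 4 = 175.
Each receives 8.4 × 175 / 9 = 163.33 from the security fund.
Player 7 keeps 34 − 27 = 7, so Player 7's payoff is 7 + 163.33 = 170.33.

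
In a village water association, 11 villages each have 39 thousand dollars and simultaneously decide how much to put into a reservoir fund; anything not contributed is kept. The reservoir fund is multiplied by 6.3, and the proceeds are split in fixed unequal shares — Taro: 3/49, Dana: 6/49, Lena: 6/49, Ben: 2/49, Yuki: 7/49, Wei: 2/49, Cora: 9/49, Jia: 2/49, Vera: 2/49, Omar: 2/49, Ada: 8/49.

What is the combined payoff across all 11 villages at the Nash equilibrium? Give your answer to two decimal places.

Each unit j contributes comes back to j as 6.3 × (j's share), so j prefers to contribute only if that share exceeds 1/6.3 = 0.1587; otherwise keeping the unit dominates.
Cora and Ada clear that bar, contributing 39 each; the remaining 9 contribute 0. Total contributed: 78.
The reservoir fund pays out 6.3 × 78 = 491.40 in total (split across the unequal shares, but the aggregate is all that matters for the group sum).
The 9 free-riders keep 39 each, adding 351. Group total = 351 + 491.40 = 842.40.

842.40 thousand dollars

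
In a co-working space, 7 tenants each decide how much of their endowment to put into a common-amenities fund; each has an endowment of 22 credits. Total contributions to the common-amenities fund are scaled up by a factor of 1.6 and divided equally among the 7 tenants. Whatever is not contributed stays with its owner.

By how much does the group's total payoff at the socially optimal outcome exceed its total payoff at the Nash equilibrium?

Each contributed unit returns 1.6/7 = 0.2286 to its contributor — below 1 — so contributing 0 is dominant for every player. At the Nash equilibrium everyone keeps their 22, and the group total is 7 × 22 = 154.
Each contributed unit returns 1.600 to the group as a whole (0.2286 to each of 7 players), which exceeds 1, so the social optimum is full contribution: group total = 1.600 × 154 = 246.40.
Efficiency loss = 246.40 − 154 = 92.40.

92.40 credits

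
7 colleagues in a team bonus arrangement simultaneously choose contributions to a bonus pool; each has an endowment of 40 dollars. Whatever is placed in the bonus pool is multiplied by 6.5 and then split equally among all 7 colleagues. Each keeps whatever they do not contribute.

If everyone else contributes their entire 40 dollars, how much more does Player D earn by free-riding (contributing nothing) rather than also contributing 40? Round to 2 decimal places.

Switching from a contribution of 40 to 0 lets Player D keep an extra 40 dollars, but lowers the bonus pool by 40, which costs Player D their own share of that drop: 6.5/7 × 40 = 37.14.
Net gain = 40 − 37.14 = 2.86. The private return per contributed unit (0.9286) is below 1, so free-riding is indeed the best response regardless of what the others do.

2.86 dollars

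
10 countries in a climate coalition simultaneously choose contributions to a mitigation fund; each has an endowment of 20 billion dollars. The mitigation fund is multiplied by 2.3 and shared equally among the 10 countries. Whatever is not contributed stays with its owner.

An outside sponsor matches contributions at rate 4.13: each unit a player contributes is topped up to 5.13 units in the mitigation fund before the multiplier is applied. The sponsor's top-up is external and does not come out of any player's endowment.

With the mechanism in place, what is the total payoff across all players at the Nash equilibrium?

With the mechanism, a contributed unit returns 2.3 × 5.13 / 10 = 1.1799 per unit of net cost to the contributor — now above 1 — so contributing fully is weakly dominant for every player.
At the Nash equilibrium everyone contributes 20. Group total payoff = 2.3 × 5.13 × 200 = 2359.80.

2359.80 billion dollars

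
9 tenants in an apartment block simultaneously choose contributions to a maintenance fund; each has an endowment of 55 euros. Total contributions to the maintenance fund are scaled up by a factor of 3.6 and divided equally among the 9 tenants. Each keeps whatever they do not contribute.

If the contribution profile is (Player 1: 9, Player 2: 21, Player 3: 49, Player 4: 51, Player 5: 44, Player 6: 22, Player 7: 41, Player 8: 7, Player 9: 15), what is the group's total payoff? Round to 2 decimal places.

Total contributed: 9 + 21 + 49 + 51 + 44 + 22 + 41 + 7 + 15 = 259; total kept: 9 × 55 − 259 = 236.
The maintenance fund pays out 3.6 × 259 = 932.40 in aggregate.
Group total = 236 + 932.40 = 1168.40.

1168.40 euros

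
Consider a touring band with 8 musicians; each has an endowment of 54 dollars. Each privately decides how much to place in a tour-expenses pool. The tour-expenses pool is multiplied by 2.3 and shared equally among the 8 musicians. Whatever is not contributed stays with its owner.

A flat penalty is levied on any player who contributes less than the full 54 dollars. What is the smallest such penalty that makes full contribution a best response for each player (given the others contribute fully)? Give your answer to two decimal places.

Given the others contribute fully, the best deviation is to contribute 0 (any partial contribution still incurs the fine and gives up units whose private return 0.2875 is below 1).
Deviating from 54 to 0 saves 54 dollars but forfeits the deviator's share of the drop in the tour-expenses pool: 2.3/8 × 54 = 15.52.
So the deviation gain is 54 − 15.52 = 38.48, and the fine must be at least 38.48 dollars to wipe it out.

38.48 dollars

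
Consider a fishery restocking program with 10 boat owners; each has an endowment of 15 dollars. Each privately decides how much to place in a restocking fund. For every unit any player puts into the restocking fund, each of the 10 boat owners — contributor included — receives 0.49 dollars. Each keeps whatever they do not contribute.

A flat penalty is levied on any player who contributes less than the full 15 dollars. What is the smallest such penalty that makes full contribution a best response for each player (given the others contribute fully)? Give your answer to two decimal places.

Given the others contribute fully, the best deviation is to contribute 0 (any partial contribution still incurs the fine and gives up units whose private return 0.49 is below 1).
Deviating from 15 to 0 saves 15 dollars but forfeits the deviator's share of the drop in the restocking fund: 0.49 × 15 = 7.35.
So the deviation gain is 15 − 7.35 = 7.65, and the fine must be at least 7.65 dollars to wipe it out.

7.65 dollars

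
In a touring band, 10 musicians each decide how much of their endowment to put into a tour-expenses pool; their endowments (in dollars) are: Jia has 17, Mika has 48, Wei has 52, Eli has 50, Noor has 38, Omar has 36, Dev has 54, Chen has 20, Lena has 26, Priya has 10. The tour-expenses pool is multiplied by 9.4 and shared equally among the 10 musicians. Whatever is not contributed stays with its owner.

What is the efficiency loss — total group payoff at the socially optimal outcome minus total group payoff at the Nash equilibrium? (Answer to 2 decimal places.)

The private return per contributed unit is 9.4/10 = 0.9400 < 1 for every player regardless of endowment, so the Nash equilibrium is zero contribution and the group total is Σ E_j = 17 + 48 + 52 + 50 + 38 + 36 + 54 + 20 + 26 + 10 = 351.
Each contributed unit returns 9.400 to the group, so the social optimum is full contribution by everyone: group total = 9.400 × 351 = 3299.40.
Efficiency loss = (9.400 − 1) × 351 = 2948.40.

2948.40 dollars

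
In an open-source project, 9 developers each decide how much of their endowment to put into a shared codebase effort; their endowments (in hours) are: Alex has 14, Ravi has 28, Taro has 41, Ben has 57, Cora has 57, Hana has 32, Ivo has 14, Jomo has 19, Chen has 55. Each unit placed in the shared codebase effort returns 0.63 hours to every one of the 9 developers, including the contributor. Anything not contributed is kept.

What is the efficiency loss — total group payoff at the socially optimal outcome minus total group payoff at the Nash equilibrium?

The private return per contributed unit is 0.63 < 1 for everyone, so the Nash equilibrium is zero contribution and the group total is Σ E_j = 14 + 28 + 41 + 57 + 57 + 32 + 14 + 19 + 55 = 317.
Each contributed unit returns 5.670 to the group, so the social optimum is full contribution by everyone: group total = 5.670 × 317 = 1797.39.
Efficiency loss = (5.670 − 1) × 317 = 1480.39.

1480.39 hours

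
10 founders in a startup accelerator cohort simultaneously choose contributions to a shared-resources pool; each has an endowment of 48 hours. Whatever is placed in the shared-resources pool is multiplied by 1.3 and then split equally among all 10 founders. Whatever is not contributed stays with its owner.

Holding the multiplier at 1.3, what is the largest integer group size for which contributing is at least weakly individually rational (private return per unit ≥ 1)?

1

Private return per unit is 1.3/(group size), which is ≥ 1 whenever the group size is ≤ 1.3.
The largest such integer is 1.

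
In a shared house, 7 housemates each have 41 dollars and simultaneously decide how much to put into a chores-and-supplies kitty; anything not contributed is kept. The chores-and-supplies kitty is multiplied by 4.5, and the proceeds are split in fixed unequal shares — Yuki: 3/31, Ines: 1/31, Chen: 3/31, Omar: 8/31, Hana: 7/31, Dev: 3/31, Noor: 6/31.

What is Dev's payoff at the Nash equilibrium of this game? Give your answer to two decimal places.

76.71 dollars

A player with share s gets back 4.5·s per unit contributed, so full contribution is dominant for anyone with s > 1/4.5 = 0.2222 and zero contribution is dominant for anyone below.
The shares above 0.2222 belong to Omar and Hana, contributing 41 each; the remaining 5 contribute 0. Total contributed: 82.
Dev keeps 41 and receives 4.5 × 82 × 3/31 = 35.71 from the chores-and-supplies kitty, for a payoff of 76.71.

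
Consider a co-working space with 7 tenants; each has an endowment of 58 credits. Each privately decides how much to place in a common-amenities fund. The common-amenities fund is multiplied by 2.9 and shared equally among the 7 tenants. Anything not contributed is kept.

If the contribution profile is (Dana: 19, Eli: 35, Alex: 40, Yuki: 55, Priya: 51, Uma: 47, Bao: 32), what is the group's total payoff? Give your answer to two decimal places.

936.10 credits

Total contributed: 19 + 35 + 40 + 55 + 51 + 47 + 32 = 279; total kept: 7 × 58 − 279 = 127.
The common-amenities fund pays out 2.9 × 279 = 809.10 in aggregate.
Group total = 127 + 809.10 = 936.10.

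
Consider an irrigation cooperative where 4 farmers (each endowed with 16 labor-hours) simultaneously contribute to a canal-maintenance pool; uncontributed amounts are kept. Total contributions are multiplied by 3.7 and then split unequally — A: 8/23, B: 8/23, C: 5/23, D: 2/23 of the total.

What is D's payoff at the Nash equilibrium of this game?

A player with share s gets back 3.7·s per unit contributed, so full contribution is dominant for anyone with s > 1/3.7 = 0.2703 and zero contribution is dominant for anyone below.
A and B are above the threshold, contributing 16 each; the remaining 2 contribute 0. Total contributed: 32.
D keeps 16 and receives 3.7 × 32 × 2/23 = 10.30 from the canal-maintenance pool, for a payoff of 26.30.

26.30 labor-hours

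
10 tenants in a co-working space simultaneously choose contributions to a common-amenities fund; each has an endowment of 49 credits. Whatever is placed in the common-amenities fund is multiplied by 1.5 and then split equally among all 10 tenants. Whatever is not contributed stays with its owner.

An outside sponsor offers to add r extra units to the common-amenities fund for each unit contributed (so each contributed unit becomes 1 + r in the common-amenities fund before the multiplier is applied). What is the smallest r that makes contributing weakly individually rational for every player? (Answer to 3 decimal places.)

With matching at rate r, one contributed unit becomes (1 + r) in the common-amenities fund and returns 1.5 × (1 + r) / 10 to the contributor.
Setting this equal to 1: 1 + r = 10/1.5 = 6.6667.
So the minimum matching rate is r = 6.6667 − 1 = 5.667.

5.667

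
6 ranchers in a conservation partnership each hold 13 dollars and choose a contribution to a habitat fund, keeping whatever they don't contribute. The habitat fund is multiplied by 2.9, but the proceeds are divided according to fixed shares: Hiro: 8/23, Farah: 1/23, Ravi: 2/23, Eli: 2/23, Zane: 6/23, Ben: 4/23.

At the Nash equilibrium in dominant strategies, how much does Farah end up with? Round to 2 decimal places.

Each unit j contributes comes back to j as 2.9 × (j's share), so j prefers to contribute only if that share exceeds 1/2.9 = 0.3448; otherwise keeping the unit dominates.
Only Hiro (8/23) clears that bar, contributing 13; the remaining 5 contribute 0. Total contributed: 13.
Farah keeps 13 and receives 2.9 × 13 × 1/23 = 1.64 from the habitat fund, for a payoff of 14.64.

14.64 dollars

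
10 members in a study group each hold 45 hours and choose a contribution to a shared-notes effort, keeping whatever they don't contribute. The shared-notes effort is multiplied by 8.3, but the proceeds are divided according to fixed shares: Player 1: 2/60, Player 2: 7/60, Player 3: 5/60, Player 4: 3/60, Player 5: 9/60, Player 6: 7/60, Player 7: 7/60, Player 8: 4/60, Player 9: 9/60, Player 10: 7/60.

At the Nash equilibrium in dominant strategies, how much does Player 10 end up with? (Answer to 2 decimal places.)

132.15 hours

A player with share s gets back 8.3·s per unit contributed, so full contribution is dominant for anyone with s > 1/8.3 = 0.1205 and zero contribution is dominant for anyone below.
The shares above 0.1205 belong to Player 5 and Player 9, contributing 45 each; the remaining 8 contribute 0. Total contributed: 90.
Player 10 keeps 45 and receives 8.3 × 90 × 7/60 = 87.15 from the shared-notes effort, for a payoff of 132.15.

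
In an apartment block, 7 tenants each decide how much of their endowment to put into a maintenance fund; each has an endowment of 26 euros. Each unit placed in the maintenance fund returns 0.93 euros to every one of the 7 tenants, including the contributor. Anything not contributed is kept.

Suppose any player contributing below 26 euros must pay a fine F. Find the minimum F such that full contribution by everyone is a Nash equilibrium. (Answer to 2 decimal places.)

Given the others contribute fully, the best deviation is to contribute 0 (any partial contribution still incurs the fine and gives up units whose private return 0.93 is below 1).
Deviating from 26 to 0 saves 26 euros but forfeits the deviator's share of the drop in the maintenance fund: 0.93 × 26 = 24.18.
So the deviation gain is 26 − 24.18 = 1.82, and the fine must be at least 1.82 euros to wipe it out.

1.82 euros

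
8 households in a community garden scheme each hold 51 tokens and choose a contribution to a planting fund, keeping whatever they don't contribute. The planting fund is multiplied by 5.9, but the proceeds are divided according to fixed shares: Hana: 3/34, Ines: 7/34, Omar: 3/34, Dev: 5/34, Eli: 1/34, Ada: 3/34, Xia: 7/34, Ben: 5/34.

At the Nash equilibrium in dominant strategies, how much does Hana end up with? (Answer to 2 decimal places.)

Player j's private return per contributed unit is 5.9 × (j's share). Contributing is weakly dominant for j when that share is at least 1/5.9 = 0.1695, and contributing 0 is dominant otherwise.
Ines and Xia clear that bar, contributing 51 each; the remaining 6 contribute 0. Total contributed: 102.
Hana keeps 51 and receives 5.9 × 102 × 3/34 = 53.10 from the planting fund, for a payoff of 104.10.

104.10 tokens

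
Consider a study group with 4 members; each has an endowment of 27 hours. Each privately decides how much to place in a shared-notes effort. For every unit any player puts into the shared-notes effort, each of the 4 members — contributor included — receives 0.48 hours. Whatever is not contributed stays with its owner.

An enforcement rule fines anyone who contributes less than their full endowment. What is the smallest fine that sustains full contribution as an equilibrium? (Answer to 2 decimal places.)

14.04 hours

Given the others contribute fully, the best deviation is to contribute 0 (any partial contribution still incurs the fine and gives up units whose private return 0.48 is below 1).
Deviating from 27 to 0 saves 27 hours but forfeits the deviator's share of the drop in the shared-notes effort: 0.48 × 27 = 12.96.
So the deviation gain is 27 − 12.96 = 14.04, and the fine must be at least 14.04 hours to wipe it out.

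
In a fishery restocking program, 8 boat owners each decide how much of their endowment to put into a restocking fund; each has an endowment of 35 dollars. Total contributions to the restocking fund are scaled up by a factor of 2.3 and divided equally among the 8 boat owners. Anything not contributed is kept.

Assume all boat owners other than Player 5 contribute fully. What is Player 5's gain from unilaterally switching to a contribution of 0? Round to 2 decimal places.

24.94 dollars

Switching from a contribution of 35 to 0 lets Player 5 keep an extra 35 dollars, but lowers the restocking fund by 35, which costs Player 5 their own share of that drop: 2.3/8 × 35 = 10.06.
Net gain = 35 − 10.06 = 24.94. The private return per contributed unit (0.2875) is below 1, so free-riding is indeed the best response regardless of what the others do.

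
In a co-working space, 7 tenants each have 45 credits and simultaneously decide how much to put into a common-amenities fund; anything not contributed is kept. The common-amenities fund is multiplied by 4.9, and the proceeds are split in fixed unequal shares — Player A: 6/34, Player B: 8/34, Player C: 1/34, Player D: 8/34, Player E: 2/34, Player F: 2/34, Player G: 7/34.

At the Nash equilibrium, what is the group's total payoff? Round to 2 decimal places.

841.50 credits

Player j's private return per contributed unit is 4.9 × (j's share). Contributing is weakly dominant for j when that share is at least 1/4.9 = 0.2041, and contributing 0 is dominant otherwise.
Player B, Player D and Player G are above the threshold, contributing 45 each; the remaining 4 contribute 0. Total contributed: 135.
The common-amenities fund pays out 4.9 × 135 = 661.50 in total (split across the unequal shares, but the aggregate is all that matters for the group sum).
The 4 free-riders keep 45 each, adding 180. Group total = 180 + 661.50 = 841.50.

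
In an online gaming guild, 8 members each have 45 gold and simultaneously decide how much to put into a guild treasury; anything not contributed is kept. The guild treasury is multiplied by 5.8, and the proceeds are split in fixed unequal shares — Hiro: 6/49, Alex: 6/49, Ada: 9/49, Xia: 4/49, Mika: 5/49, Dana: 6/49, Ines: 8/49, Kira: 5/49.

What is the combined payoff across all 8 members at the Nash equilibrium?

Each unit j contributes comes back to j as 5.8 × (j's share), so j prefers to contribute only if that share exceeds 1/5.8 = 0.1724; otherwise keeping the unit dominates.
Only Ada (9/49) clears that bar, contributing 45; the remaining 7 contribute 0. Total contributed: 45.
The guild treasury pays out 5.8 × 45 = 261.00 in total (split across the unequal shares, but the aggregate is all that matters for the group sum).
The 7 free-riders keep 45 each, adding 315. Group total = 315 + 261.00 = 576.00.

576.00 gold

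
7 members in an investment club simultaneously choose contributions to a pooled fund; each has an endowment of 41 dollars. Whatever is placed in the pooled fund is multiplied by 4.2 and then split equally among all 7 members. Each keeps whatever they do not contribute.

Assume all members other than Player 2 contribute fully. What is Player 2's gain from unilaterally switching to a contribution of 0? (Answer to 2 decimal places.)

Switching from a contribution of 41 to 0 lets Player 2 keep an extra 41 dollars, but lowers the pooled fund by 41, which costs Player 2 their own share of that drop: 4.2/7 × 41 = 24.60.
Net gain = 41 − 24.60 = 16.40. The private return per contributed unit (0.6000) is below 1, so free-riding is indeed the best response regardless of what the others do.

16.40 dollars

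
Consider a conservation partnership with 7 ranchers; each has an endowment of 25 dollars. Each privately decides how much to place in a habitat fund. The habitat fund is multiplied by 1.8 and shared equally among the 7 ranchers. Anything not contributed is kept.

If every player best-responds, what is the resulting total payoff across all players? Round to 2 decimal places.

Each contributed unit returns 1.8/7 = 0.2571 to its contributor — below 1 — so contributing 0 is dominant for every player. At the Nash equilibrium everyone keeps their 25, and the group total is 7 × 25 = 175.

175.00 dollars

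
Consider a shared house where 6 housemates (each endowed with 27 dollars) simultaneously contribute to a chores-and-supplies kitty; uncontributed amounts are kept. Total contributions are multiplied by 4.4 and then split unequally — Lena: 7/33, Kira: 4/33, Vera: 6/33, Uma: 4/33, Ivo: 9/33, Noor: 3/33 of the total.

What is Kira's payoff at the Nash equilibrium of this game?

A player with share s gets back 4.4·s per unit contributed, so full contribution is dominant for anyone with s > 1/4.4 = 0.2273 and zero contribution is dominant for anyone below.
Only Ivo (9/33) clears that bar, contributing 27; the remaining 5 contribute 0. Total contributed: 27.
Kira keeps 27 and receives 4.4 × 27 × 4/33 = 14.40 from the chores-and-supplies kitty, for a payoff of 41.40.

41.40 dollars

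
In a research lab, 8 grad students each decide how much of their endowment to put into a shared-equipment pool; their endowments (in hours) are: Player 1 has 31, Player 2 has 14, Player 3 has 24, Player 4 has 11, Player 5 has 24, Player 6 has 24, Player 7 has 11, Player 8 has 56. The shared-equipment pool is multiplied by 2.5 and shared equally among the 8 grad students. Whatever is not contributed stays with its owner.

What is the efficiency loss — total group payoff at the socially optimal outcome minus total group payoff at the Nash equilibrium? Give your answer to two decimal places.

The private return per contributed unit is 2.5/8 = 0.3125 < 1 for every player regardless of endowment, so the Nash equilibrium is zero contribution and the group total is Σ E_j = 31 + 14 + 24 + 11 + 24 + 24 + 11 + 56 = 195.
Each contributed unit returns 2.500 to the group, so the social optimum is full contribution by everyone: group total = 2.500 × 195 = 487.50.
Efficiency loss = (2.500 − 1) × 195 = 292.50.

292.50 hours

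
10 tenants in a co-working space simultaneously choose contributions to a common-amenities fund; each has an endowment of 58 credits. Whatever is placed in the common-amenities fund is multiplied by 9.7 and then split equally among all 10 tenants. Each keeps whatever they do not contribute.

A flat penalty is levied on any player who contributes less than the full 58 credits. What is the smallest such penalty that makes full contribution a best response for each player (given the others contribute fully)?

Given the others contribute fully, the best deviation is to contribute 0 (any partial contribution still incurs the fine and gives up units whose private return 0.9700 is below 1).
Deviating from 58 to 0 saves 58 credits but forfeits the deviator's share of the drop in the common-amenities fund: 9.7/10 × 58 = 56.26.
So the deviation gain is 58 − 56.26 = 1.74, and the fine must be at least 1.74 credits to wipe it out.

1.74 credits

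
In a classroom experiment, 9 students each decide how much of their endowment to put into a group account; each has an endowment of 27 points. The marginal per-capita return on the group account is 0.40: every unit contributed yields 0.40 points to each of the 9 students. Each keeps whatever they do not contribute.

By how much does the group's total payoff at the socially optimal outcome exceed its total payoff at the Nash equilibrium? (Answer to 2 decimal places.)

631.80 points

The private return per contributed unit is 0.40 < 1, so contributing 0 is dominant for every player. At the Nash equilibrium everyone keeps their 27, and the group total is 9 × 27 = 243.
Each contributed unit returns 3.600 to the group as a whole (0.40 to each of 9 players), which exceeds 1, so the social optimum is full contribution: group total = 3.600 × 243 = 874.80.
Efficiency loss = 874.80 − 243 = 631.80.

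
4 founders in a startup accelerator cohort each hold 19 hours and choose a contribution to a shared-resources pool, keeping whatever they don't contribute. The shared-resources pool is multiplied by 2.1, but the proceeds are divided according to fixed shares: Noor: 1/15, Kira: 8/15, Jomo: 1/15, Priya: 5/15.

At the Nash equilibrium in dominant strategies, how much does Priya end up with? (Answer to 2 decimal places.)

Player j's private return per contributed unit is 2.1 × (j's share). Contributing is weakly dominant for j when that share is at least 1/2.1 = 0.4762, and contributing 0 is dominant otherwise.
The only share above 0.4762 is Kira's 8/15, contributing 19; the remaining 3 contribute 0. Total contributed: 19.
Priya keeps 19 and receives 2.1 × 19 × 5/15 = 13.30 from the shared-resources pool, for a payoff of 32.30.

32.30 hours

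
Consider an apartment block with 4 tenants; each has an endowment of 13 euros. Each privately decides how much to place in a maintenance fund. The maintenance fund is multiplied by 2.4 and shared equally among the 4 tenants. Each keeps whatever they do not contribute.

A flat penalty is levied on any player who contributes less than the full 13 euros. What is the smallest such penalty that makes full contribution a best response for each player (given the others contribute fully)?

5.20 euros

Given the others contribute fully, the best deviation is to contribute 0 (any partial contribution still incurs the fine and gives up units whose private return 0.6000 is below 1).
Deviating from 13 to 0 saves 13 euros but forfeits the deviator's share of the drop in the maintenance fund: 2.4/4 × 13 = 7.80.
So the deviation gain is 13 − 7.80 = 5.20, and the fine must be at least 5.20 euros to wipe it out.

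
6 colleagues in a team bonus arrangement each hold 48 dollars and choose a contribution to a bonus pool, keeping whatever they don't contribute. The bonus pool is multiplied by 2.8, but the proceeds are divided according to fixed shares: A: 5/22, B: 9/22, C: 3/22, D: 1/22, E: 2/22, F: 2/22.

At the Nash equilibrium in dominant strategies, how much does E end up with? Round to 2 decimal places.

A player with share s gets back 2.8·s per unit contributed, so full contribution is dominant for anyone with s > 1/2.8 = 0.3571 and zero contribution is dominant for anyone below.
B alone (share 9/22) is above the threshold, contributing 48; the remaining 5 contribute 0. Total contributed: 48.
E keeps 48 and receives 2.8 × 48 × 2/22 = 12.22 from the bonus pool, for a payoff of 60.22.

60.22 dollars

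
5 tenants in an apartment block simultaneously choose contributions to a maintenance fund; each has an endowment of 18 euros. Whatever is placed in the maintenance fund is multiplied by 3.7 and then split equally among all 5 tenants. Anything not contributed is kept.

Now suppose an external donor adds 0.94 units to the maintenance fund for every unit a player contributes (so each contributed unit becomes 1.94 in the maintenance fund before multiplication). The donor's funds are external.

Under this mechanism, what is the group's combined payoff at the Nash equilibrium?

646.02 euros

The effective private return per unit is now 3.7 × 1.94 / 5 = 1.4356 > 1, so every player's dominant strategy flips to full contribution.
So the Nash equilibrium is full contribution by all 5; the group earns 3.7 × 1.94 × 90 = 646.02.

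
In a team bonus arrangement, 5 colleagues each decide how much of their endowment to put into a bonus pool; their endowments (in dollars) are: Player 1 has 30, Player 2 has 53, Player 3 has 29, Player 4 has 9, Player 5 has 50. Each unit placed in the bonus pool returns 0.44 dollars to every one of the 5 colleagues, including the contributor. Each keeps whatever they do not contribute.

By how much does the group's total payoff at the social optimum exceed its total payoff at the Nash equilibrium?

The private return per contributed unit is 0.44 < 1 for everyone, so the Nash equilibrium is zero contribution and the group total is Σ E_j = 30 + 53 + 29 + 9 + 50 = 171.
Each contributed unit returns 2.200 to the group, so the social optimum is full contribution by everyone: group total = 2.200 × 171 = 376.20.
Efficiency loss = (2.200 − 1) × 171 = 205.20.

205.20 dollars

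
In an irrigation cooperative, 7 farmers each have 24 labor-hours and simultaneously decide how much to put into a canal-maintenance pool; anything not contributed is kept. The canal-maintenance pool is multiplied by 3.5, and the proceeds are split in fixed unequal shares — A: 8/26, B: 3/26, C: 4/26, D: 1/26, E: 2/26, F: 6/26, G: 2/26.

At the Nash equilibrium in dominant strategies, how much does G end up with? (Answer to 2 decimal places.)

A player with share s gets back 3.5·s per unit contributed, so full contribution is dominant for anyone with s > 1/3.5 = 0.2857 and zero contribution is dominant for anyone below.
The only share above 0.2857 is A's 8/26, contributing 24; the remaining 6 contribute 0. Total contributed: 24.
G keeps 24 and receives 3.5 × 24 × 2/26 = 6.46 from the canal-maintenance pool, for a payoff of 30.46.

30.46 labor-hours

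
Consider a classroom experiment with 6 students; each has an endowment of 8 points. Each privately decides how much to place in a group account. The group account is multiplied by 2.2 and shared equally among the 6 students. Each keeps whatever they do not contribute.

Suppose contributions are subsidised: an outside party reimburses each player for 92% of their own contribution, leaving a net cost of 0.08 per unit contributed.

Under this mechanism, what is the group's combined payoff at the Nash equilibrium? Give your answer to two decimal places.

The effective private return per unit is now (2.2/6) / 0.08 = 4.5833 > 1, so every player's dominant strategy flips to full contribution.
At the Nash equilibrium everyone contributes 8. Group total payoff = 6 × (8 × 0.92 + 2.2 × 8) = 149.76.

149.76 points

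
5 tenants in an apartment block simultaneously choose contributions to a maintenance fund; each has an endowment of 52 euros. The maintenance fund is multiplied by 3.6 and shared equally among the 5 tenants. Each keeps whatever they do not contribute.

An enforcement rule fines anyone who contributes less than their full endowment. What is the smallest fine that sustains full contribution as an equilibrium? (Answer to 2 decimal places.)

14.56 euros

Given the others contribute fully, the best deviation is to contribute 0 (any partial contribution still incurs the fine and gives up units whose private return 0.7200 is below 1).
Deviating from 52 to 0 saves 52 euros but forfeits the deviator's share of the drop in the maintenance fund: 3.6/5 × 52 = 37.44.
So the deviation gain is 52 − 37.44 = 14.56, and the fine must be at least 14.56 euros to wipe it out.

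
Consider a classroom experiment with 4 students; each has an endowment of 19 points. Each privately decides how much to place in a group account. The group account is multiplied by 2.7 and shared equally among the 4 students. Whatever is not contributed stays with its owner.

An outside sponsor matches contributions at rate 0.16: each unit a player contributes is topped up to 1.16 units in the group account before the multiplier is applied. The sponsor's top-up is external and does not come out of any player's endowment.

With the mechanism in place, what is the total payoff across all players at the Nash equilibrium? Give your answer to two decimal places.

76.00 points

With the mechanism, a contributed unit returns 2.7 × 1.16 / 4 = 0.7830 per unit of net cost — still below 1 — so contributing 0 remains dominant for every player.
Everyone keeps their endowment and the group total is 4 × 19 = 76.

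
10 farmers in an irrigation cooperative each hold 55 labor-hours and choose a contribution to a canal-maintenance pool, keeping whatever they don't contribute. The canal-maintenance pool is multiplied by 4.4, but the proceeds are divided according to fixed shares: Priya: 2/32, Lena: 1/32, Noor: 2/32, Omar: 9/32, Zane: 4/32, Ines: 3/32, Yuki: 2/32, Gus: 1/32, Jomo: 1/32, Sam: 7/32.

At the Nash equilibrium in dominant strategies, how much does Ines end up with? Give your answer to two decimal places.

77.69 labor-hours

Each unit j contributes comes back to j as 4.4 × (j's share), so j prefers to contribute only if that share exceeds 1/4.4 = 0.2273; otherwise keeping the unit dominates.
Only Omar (9/32) clears that bar, contributing 55; the remaining 9 contribute 0. Total contributed: 55.
Ines keeps 55 and receives 4.4 × 55 × 3/32 = 22.69 from the canal-maintenance pool, for a payoff of 77.69.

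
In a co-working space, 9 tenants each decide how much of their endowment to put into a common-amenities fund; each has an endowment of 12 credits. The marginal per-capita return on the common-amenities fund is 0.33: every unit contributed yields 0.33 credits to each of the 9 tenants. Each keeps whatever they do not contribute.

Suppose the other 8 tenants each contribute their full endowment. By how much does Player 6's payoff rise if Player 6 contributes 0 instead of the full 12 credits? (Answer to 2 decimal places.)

Switching from a contribution of 12 to 0 lets Player 6 keep an extra 12 credits, but lowers the common-amenities fund by 12, which costs Player 6 their own share of that drop: 0.33 × 12 = 3.96.
Net gain = 12 − 3.96 = 8.04. The private return per contributed unit (0.33) is below 1, so free-riding is indeed the best response regardless of what the others do.

8.04 credits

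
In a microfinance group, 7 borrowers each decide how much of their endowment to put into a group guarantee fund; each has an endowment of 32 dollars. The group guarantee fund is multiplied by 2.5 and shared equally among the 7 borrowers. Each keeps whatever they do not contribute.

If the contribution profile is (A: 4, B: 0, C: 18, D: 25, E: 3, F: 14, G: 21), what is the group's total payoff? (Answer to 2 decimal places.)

351.50 dollars

Total contributed: 4 + 0 + 18 + 25 + 3 + 14 + 21 = 85; total kept: 7 × 32 − 85 = 139.
The group guarantee fund pays out 2.5 × 85 = 212.50 in aggregate.
Group total = 139 + 212.50 = 351.50.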